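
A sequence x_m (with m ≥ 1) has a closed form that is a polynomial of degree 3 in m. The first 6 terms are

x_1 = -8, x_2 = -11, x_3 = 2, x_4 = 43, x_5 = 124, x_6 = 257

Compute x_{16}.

1st diffs: -3, 13, 41, 81, 133.
2nd diffs: 16, 28, 40, 52.
3rd diffs: 12, 12, 12 (constant).
Newton forward-difference form: x_m = -8 + (-3)·C(m-1,1) + 16·C(m-1,2) + 12·C(m-1,3).
At m = 16: m-1 = 15, so x_{16} = -8 - 45 + 1680 + 5460 = 7087.

7087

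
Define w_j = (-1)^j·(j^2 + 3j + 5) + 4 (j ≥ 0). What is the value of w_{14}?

(-1)^14 = 1; j^2 + 3j + 5 at j=14 is 243; so w_{14} = 247.

247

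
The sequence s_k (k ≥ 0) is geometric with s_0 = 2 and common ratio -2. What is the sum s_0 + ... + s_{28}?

s_k = 2·(-2)^(k-0).
S = 2·((-2)^29 - 1)/(-2 - 1) = 2·(-536870912 - 1)/(-3) = 357913942.

357913942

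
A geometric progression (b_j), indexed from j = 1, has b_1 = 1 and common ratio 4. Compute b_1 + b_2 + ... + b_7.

b_j = 1·4^(j-1).
S = 1·(4^7 - 1)/(4 - 1) = 1·(16384 - 1)/(3) = 5461.

5461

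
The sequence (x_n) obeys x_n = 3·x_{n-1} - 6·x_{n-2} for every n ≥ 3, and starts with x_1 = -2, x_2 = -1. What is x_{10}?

5265

Compute successive terms:
x_3 = 9  x_4 = 33  x_5 = 45  x_6 = -63  x_7 = -459  x_8 = -999  x_9 = -243  x_{10} = 5265.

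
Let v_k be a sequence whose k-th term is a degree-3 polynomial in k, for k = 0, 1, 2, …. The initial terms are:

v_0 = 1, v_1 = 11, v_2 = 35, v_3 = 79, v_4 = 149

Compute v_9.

1099

1st diffs: 10, 24, 44, 70.
2nd diffs: 14, 20, 26.
3rd diffs: 6, 6 (constant).
Newton forward-difference form: v_k = 1 + 10·C(k,1) + 14·C(k,2) + 6·C(k,3).
At k = 9: k = 9, so v_9 = 1 + 90 + 504 + 504 = 1099.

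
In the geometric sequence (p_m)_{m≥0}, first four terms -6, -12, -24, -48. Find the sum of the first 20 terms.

Common ratio r = 2.
p_m = (-6)·2^(m-0).
S = (-6)·(2^20 - 1)/(2 - 1) = (-6)·(1048576 - 1)/(1) = -6291450.

-6291450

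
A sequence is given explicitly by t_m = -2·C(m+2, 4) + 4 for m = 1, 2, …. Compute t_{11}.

C(13, 4) = 715, so t_{11} = -1426.

-1426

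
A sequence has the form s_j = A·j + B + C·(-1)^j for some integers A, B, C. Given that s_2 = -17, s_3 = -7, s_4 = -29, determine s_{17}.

The three given values yield: 2A + B + C = -17; 3A + B - C = -7; 4A + B + C = -29.
Subtracting the first from the second: A - 2C = 10.
Subtracting the second from the third: A + 2C = -22.
Solving: C = -8, A = -6, then B = 3.
So s_j = -6·j + 3 + (-8)·(-1)^j; at j=17 this is -91.

-91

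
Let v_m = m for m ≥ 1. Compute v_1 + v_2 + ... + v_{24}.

300

Over m = 1..24: Σm = 300.
Total = (1)·300 = 300.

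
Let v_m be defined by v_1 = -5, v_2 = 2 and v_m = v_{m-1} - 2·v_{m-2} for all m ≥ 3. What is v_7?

0

Applying the relation repeatedly:
v_3 = 12, v_4 = 8, v_5 = -16, v_6 = -32, v_7 = 0.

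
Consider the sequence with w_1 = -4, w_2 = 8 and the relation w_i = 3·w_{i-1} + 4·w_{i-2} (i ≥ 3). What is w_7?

3272

Applying the relation repeatedly:
w_3 = 8  w_4 = 56  w_5 = 200  w_6 = 824  w_7 = 3272.
(Characteristic roots are 4 and -1.)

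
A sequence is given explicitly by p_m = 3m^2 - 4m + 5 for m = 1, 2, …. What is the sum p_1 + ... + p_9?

720

Over m = 1..9: Σm = 45, Σm² = 285.
Total = (3)·285 + (-4)·45 + (5)·9 = 720.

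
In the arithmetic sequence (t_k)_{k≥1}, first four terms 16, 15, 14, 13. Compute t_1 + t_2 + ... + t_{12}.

126

Common difference d = -1.
t_k = 16 + (k - 1)·(-1).
t_{12} = 5; S = 12·(16 + 5)/2 = 126.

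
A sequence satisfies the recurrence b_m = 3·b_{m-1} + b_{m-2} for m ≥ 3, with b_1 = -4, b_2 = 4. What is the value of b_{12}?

394576

Iterate the recurrence:
b_3 = 8;  b_4 = 28;  b_5 = 92;  b_6 = 304;  b_7 = 1004;  b_8 = 3316;  b_9 = 10952;  b_{10} = 36172;  b_{11} = 119468;  b_{12} = 394576.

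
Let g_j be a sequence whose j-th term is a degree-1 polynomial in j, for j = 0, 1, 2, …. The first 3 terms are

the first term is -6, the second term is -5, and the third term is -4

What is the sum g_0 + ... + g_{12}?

0

1st diffs: 1, 1 (constant).
So g_j = j - 6.
Continuing: …, -3, -2, -1, 0, …, g_{12} = 6.
Summing j = 0..12 (13 terms) gives 0.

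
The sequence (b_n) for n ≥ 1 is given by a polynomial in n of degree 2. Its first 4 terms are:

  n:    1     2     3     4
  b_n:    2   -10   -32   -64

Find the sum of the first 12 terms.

-2968

1st diffs: -12, -22, -32.
2nd diffs: -10, -10 (constant).
So b_n = -5n^2 + 3n + 4.
Continuing: …, -106, -158, -220, -292, …, b_{12} = -680.
Summing n = 1..12 (12 terms) gives -2968.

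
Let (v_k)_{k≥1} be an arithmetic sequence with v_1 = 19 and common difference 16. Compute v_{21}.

v_k = 19 + (k - 1)·16.
v_{21} = 19 + 20·16 = 339.

339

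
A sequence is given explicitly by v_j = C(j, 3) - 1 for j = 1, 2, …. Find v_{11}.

164

C(11, 3) = 165, so v_{11} = 164.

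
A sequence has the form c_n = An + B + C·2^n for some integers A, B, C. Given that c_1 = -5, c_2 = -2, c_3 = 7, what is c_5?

The three given values yield: A + B + 2C = -5; 2A + B + 4C = -2; 3A + B + 8C = 7.
Subtracting the first from the second: A + 2C = 3.
Subtracting the second from the third: A + 4C = 9.
Solving: C = 3, A = -3, then B = -8.
Therefore c_5 = -15 + (-8) + 3·32 = 73.

73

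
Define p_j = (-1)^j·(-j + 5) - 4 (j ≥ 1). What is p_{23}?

14

(-1)^23 = -1; -j + 5 at j=23 is -18; so p_{23} = 14.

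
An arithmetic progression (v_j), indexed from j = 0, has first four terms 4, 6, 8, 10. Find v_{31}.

66

Common difference d = 2.
v_j = 4 + (j - 0)·2.
v_{31} = 4 + 31·2 = 66.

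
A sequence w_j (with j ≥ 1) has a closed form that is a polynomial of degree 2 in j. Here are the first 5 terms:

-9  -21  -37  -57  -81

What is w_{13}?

-417

1st diffs: -12, -16, -20, -24.
2nd diffs: -4, -4, -4 (constant).
Newton forward-difference form: w_j = -9 + (-12)·C(j-1,1) + (-4)·C(j-1,2).
At j = 13: j-1 = 12, so w_{13} = -9 - 144 - 264 = -417.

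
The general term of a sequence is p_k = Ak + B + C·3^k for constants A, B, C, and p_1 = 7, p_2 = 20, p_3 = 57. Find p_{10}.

118108

The three given values yield: A + B + 3C = 7; 2A + B + 9C = 20; 3A + B + 27C = 57.
Subtracting the first from the second: A + 6C = 13.
Subtracting the second from the third: A + 18C = 37.
Solving: C = 2, A = 1, then B = 0.
So p_k = 1·k + 0 + 2·3^k; at k=10 this is 118108.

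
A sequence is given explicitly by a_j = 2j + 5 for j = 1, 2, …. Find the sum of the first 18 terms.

432

Over j = 1..18: Σj = 171.
Total = (2)·171 + (5)·18 = 432.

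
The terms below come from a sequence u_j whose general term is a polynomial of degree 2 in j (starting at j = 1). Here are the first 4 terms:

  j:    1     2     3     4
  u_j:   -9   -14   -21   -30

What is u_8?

1st diffs: -5, -7, -9.
2nd diffs: -2, -2 (constant).
Newton forward-difference form: u_j = -9 + (-5)·C(j-1,1) + (-2)·C(j-1,2).
At j = 8: j-1 = 7, so u_8 = -9 - 35 - 42 = -86.

-86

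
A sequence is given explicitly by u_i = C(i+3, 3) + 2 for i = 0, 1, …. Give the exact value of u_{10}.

288

C(13, 3) = 286, so u_{10} = 288.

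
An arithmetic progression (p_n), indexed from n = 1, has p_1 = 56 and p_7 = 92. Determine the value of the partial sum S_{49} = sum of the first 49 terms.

9800

Common difference d = (92 - 56) / (7 - 1) = 6.
p_n = 56 + (n - 1)·6.
p_{49} = 344; S = 49·(56 + 344)/2 = 9800.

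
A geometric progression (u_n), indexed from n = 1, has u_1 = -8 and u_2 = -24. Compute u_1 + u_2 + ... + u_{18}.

-1549681952

Common ratio r = 3.
u_n = (-8)·3^(n-1).
S = (-8)·(3^18 - 1)/(3 - 1) = (-8)·(387420489 - 1)/(2) = -1549681952.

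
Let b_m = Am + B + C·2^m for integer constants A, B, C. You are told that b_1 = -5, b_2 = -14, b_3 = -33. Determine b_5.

-151

At m = 1, 2, 3: A + B + 2C = -5; 2A + B + 4C = -14; 3A + B + 8C = -33.
Subtracting the first from the second: A + 2C = -9.
Subtracting the second from the third: A + 4C = -19.
Solving: C = -5, A = 1, then B = 4.
Therefore b_5 = 5 + 4 + (-5)·32 = -151.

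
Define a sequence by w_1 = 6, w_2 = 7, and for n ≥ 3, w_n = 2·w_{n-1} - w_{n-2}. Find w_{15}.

20

Applying the relation repeatedly:
w_3 = 8;  w_4 = 9;  w_5 = 10;  …;  w_{12} = 17;  w_{13} = 18;  w_{14} = 19;  w_{15} = 20.
(Characteristic roots are 1 and 1.)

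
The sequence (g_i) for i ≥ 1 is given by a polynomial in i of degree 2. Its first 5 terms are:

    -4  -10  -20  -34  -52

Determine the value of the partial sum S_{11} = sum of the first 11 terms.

1st diffs: -6, -10, -14, -18.
2nd diffs: -4, -4, -4 (constant).
Newton forward-difference form: g_i = -4 + (-6)·C(i-1,1) + (-4)·C(i-1,2).
Continuing: …, -74, -100, -130, -164, …, g_{11} = -244.
Summing i = 1..11 (11 terms) gives -1034.

-1034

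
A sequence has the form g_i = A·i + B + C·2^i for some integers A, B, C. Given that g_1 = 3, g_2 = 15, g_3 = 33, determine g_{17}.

393309

Plug in i = 1, 2, 3: A + B + 2C = 3; 2A + B + 4C = 15; 3A + B + 8C = 33.
Subtracting the first from the second: A + 2C = 12.
Subtracting the second from the third: A + 4C = 18.
Solving: C = 3, A = 6, then B = -9.
Therefore g_{17} = 102 + (-9) + 3·131072 = 393309.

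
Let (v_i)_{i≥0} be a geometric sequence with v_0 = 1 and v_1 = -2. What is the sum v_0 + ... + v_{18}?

Common ratio r = -2.
v_i = 1·(-2)^(i-0).
S = 1·((-2)^19 - 1)/(-2 - 1) = 1·(-524288 - 1)/(-3) = 174763.

174763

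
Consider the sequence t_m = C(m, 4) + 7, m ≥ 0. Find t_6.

22

C(6, 4) = 15, so t_6 = 22.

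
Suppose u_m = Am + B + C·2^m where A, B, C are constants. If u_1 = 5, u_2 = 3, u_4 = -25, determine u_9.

The three given values yield: A + B + 2C = 5; 2A + B + 4C = 3; 4A + B + 16C = -25.
Subtracting the first from the second: A + 2C = -2.
Subtracting the second from the third: 2A + 12C = -28.
Solving: C = -3, A = 4, then B = 7.
Therefore u_9 = 36 + 7 + (-3)·512 = -1493.

-1493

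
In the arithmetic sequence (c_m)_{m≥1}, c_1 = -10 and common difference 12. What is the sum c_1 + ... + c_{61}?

21350

c_m = -10 + (m - 1)·12.
c_{61} = 710; S = 61·(-10 + 710)/2 = 21350.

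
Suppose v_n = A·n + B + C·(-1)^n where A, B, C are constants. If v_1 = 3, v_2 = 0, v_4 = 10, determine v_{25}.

At n = 1, 2, 4: A + B - C = 3; 2A + B + C = 0; 4A + B + C = 10.
Subtracting the first from the second: A + 2C = -3.
Subtracting the second from the third: 2A = 10.
Solving: C = -4, A = 5, then B = -6.
Hence v_{25} = 5·25 + (-6) + (-4)·(-1) = 123.

123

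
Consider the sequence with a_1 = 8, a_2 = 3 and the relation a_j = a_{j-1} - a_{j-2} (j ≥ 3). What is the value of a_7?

Applying the relation repeatedly:
a_3 = -5  a_4 = -8  a_5 = -3  a_6 = 5  a_7 = 8.

8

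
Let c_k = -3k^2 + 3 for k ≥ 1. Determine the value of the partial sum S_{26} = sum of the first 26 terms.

-18525

Over k = 1..26: Σk = 351, Σk² = 6201.
Total = (-3)·6201 + (3)·26 = -18525.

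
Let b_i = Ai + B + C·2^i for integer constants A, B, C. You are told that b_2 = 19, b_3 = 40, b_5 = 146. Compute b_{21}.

8388706

Write the equations: 2A + B + 4C = 19; 3A + B + 8C = 40; 5A + B + 32C = 146.
Subtracting the first from the second: A + 4C = 21.
Subtracting the second from the third: 2A + 24C = 106.
Solving: C = 4, A = 5, then B = -7.
So b_i = 5·i + (-7) + 4·2^i; at i=21 this is 8388706.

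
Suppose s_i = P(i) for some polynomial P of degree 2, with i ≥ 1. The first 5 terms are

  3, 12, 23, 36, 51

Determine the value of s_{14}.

276

1st diffs: 9, 11, 13, 15.
2nd diffs: 2, 2, 2 (constant).
So s_i = i^2 + 6i - 4.
Evaluating at i = 14 gives s_{14} = 276.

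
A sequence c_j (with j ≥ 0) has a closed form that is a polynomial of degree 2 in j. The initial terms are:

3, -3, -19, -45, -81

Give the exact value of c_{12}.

-729

1st diffs: -6, -16, -26, -36.
2nd diffs: -10, -10, -10 (constant).
Newton forward-difference form: c_j = 3 + (-6)·C(j,1) + (-10)·C(j,2).
At j = 12: j = 12, so c_{12} = 3 - 72 - 660 = -729.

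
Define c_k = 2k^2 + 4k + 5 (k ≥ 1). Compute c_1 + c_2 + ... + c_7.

Over k = 1..7: Σk = 28, Σk² = 140.
Total = (2)·140 + (4)·28 + (5)·7 = 427.

427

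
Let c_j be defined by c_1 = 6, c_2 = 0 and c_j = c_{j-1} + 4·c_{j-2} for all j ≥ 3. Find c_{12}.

Applying the relation repeatedly:
c_3 = 24, c_4 = 24, c_5 = 120, c_6 = 216, c_7 = 696, c_8 = 1560, c_9 = 4344, c_{10} = 10584, c_{11} = 27960, c_{12} = 70296.

70296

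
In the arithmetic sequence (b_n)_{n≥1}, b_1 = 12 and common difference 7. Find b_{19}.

b_n = 12 + (n - 1)·7.
b_{19} = 12 + 18·7 = 138.

138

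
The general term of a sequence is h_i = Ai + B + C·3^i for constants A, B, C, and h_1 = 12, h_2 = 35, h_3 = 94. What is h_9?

The three given values yield: A + B + 3C = 12; 2A + B + 9C = 35; 3A + B + 27C = 94.
Subtracting the first from the second: A + 6C = 23.
Subtracting the second from the third: A + 18C = 59.
Solving: C = 3, A = 5, then B = -2.
Hence h_9 = 5·9 + (-2) + 3·19683 = 59092.

59092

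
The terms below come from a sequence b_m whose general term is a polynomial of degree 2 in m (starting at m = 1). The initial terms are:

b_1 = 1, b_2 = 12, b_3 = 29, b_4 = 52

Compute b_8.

1st diffs: 11, 17, 23.
2nd diffs: 6, 6 (constant).
Newton forward-difference form: b_m = 1 + 11·C(m-1,1) + 6·C(m-1,2).
At m = 8: m-1 = 7, so b_8 = 1 + 77 + 126 = 204.

204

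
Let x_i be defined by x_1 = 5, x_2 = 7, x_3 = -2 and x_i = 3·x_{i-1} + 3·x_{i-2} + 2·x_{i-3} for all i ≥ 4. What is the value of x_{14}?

x_4 = 25;  x_5 = 83;  x_6 = 320;  …;  x_{11} = 290999;  x_{12} = 1135064;  x_{13} = 4427399;  x_{14} = 17269387.

17269387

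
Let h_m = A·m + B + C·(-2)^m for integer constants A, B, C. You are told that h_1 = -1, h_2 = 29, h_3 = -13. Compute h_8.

At m = 1, 2, 3: A + B - 2C = -1; 2A + B + 4C = 29; 3A + B - 8C = -13.
Subtracting the first from the second: A + 6C = 30.
Subtracting the second from the third: A - 12C = -42.
Solving: C = 4, A = 6, then B = 1.
So h_m = 6·m + 1 + 4·(-2)^m; at m=8 this is 1073.

1073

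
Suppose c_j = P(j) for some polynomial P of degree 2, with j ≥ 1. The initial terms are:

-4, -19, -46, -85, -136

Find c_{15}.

-1306

1st diffs: -15, -27, -39, -51.
2nd diffs: -12, -12, -12 (constant).
Newton forward-difference form: c_j = -4 + (-15)·C(j-1,1) + (-12)·C(j-1,2).
At j = 15: j-1 = 14, so c_{15} = -4 - 210 - 1092 = -1306.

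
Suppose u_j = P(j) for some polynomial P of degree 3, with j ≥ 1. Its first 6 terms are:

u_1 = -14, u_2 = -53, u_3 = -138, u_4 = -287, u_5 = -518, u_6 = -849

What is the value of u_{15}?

-11298

1st diffs: -39, -85, -149, -231, -331.
2nd diffs: -46, -64, -82, -100.
3rd diffs: -18, -18, -18 (constant).
Newton forward-difference form: u_j = -14 + (-39)·C(j-1,1) + (-46)·C(j-1,2) + (-18)·C(j-1,3).
At j = 15: j-1 = 14, so u_{15} = -14 - 546 - 4186 - 6552 = -11298.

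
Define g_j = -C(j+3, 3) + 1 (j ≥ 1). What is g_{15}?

-815

C(18, 3) = 816, so g_{15} = -815.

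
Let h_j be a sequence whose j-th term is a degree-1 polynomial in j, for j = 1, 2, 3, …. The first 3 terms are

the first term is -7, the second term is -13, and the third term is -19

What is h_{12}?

1st diffs: -6, -6 (constant).
So h_j = -6j - 1.
Evaluating at j = 12 gives h_{12} = -73.

-73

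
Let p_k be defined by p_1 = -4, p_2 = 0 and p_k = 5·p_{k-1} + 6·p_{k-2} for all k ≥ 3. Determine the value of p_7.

-26664

Compute successive terms:
p_3 = -24;  p_4 = -120;  p_5 = -744;  p_6 = -4440;  p_7 = -26664.
(Characteristic roots are 6 and -1.)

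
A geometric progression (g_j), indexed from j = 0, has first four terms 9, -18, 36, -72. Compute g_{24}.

Common ratio r = -2.
g_j = 9·(-2)^(j-0).
g_{24} = 9·(-2)^24 = 150994944.

150994944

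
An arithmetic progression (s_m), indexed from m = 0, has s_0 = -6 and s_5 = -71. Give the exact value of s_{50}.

Common difference d = (-71 - (-6)) / (5 - 0) = -13.
s_m = -6 + (m - 0)·(-13).
s_{50} = -6 + 50·(-13) = -656.

-656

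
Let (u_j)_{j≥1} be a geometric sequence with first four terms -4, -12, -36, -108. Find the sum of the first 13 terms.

-3188644

Common ratio r = 3.
u_j = (-4)·3^(j-1).
S = (-4)·(3^13 - 1)/(3 - 1) = (-4)·(1594323 - 1)/(2) = -3188644.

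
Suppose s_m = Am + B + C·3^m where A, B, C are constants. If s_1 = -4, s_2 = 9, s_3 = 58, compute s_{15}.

Plug in m = 1, 2, 3: A + B + 3C = -4; 2A + B + 9C = 9; 3A + B + 27C = 58.
Subtracting the first from the second: A + 6C = 13.
Subtracting the second from the third: A + 18C = 49.
Solving: C = 3, A = -5, then B = -8.
So s_m = -5·m + (-8) + 3·3^m; at m=15 this is 43046638.

43046638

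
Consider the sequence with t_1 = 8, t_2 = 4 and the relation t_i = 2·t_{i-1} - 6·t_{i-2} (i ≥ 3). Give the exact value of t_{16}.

Iterate the recurrence:
t_3 = -40; t_4 = -104; t_5 = 32; …; t_{13} = 43520; t_{14} = -806144; t_{15} = -1873408; t_{16} = 1090048.

1090048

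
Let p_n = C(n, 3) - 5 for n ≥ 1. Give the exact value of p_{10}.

C(10, 3) = 120, so p_{10} = 115.

115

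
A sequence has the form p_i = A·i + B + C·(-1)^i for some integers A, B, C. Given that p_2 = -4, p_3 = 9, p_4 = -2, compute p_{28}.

22

At i = 2, 3, 4: 2A + B + C = -4; 3A + B - C = 9; 4A + B + C = -2.
Subtracting the first from the second: A - 2C = 13.
Subtracting the second from the third: A + 2C = -11.
Solving: C = -6, A = 1, then B = 0.
So p_i = 1·i + 0 + (-6)·(-1)^i; at i=28 this is 22.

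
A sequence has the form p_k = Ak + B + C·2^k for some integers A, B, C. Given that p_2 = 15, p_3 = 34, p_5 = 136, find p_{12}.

16413

Plug in k = 2, 3, 5: 2A + B + 4C = 15; 3A + B + 8C = 34; 5A + B + 32C = 136.
Subtracting the first from the second: A + 4C = 19.
Subtracting the second from the third: 2A + 24C = 102.
Solving: C = 4, A = 3, then B = -7.
Therefore p_{12} = 36 + (-7) + 4·4096 = 16413.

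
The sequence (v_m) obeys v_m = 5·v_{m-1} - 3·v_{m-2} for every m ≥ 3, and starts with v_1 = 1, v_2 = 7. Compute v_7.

Step forward from the initial values:
v_3 = 32;  v_4 = 139;  v_5 = 599;  v_6 = 2578;  v_7 = 11093.

11093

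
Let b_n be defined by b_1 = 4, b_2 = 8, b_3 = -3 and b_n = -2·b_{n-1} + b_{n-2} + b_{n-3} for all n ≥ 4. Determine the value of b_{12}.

9655

Step forward from the initial values:
b_4 = 18;  b_5 = -31;  b_6 = 77;  b_7 = -167;  b_8 = 380;  b_9 = -850;  b_{10} = 1913;  b_{11} = -4296;  b_{12} = 9655.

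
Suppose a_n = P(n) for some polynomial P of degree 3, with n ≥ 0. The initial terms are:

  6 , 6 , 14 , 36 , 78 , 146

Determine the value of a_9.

1st diffs: 0, 8, 22, 42, 68.
2nd diffs: 8, 14, 20, 26.
3rd diffs: 6, 6, 6 (constant).
Newton forward-difference form: a_n = 6 + 8·C(n,2) + 6·C(n,3).
At n = 9: n = 9, so a_9 = 6 + 288 + 504 = 798.

798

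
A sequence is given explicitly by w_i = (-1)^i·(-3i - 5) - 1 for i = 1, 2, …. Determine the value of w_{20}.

-66

(-1)^20 = 1; -3i - 5 at i=20 is -65; so w_{20} = -66.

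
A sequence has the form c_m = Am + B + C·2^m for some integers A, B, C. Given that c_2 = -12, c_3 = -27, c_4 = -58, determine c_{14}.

At m = 2, 3, 4: 2A + B + 4C = -12; 3A + B + 8C = -27; 4A + B + 16C = -58.
Subtracting the first from the second: A + 4C = -15.
Subtracting the second from the third: A + 8C = -31.
Solving: C = -4, A = 1, then B = 2.
Therefore c_{14} = 14 + 2 + (-4)·16384 = -65520.

-65520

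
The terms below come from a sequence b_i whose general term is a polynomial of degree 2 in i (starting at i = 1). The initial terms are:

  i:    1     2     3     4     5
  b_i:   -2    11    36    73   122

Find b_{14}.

1103

1st diffs: 13, 25, 37, 49.
2nd diffs: 12, 12, 12 (constant).
Newton forward-difference form: b_i = -2 + 13·C(i-1,1) + 12·C(i-1,2).
At i = 14: i-1 = 13, so b_{14} = -2 + 169 + 936 = 1103.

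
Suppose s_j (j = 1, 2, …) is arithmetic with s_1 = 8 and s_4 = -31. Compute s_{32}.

-395

Common difference d = (-31 - 8) / (4 - 1) = -13.
s_j = 8 + (j - 1)·(-13).
s_{32} = 8 + 31·(-13) = -395.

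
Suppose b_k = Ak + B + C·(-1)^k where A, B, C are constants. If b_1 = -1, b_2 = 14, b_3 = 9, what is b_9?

Write the equations: A + B - C = -1; 2A + B + C = 14; 3A + B - C = 9.
Subtracting the first from the second: A + 2C = 15.
Subtracting the second from the third: A - 2C = -5.
Solving: C = 5, A = 5, then B = -1.
So b_k = 5·k + (-1) + 5·(-1)^k; at k=9 this is 39.

39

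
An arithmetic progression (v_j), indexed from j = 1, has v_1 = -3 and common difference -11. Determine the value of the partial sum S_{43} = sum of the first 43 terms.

v_j = -3 + (j - 1)·(-11).
v_{43} = -465; S = 43·(-3 + (-465))/2 = -10062.

-10062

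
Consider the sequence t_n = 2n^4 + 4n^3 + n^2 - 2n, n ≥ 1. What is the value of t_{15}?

t_{15} = 2·15^4 + 4·15^3 + 1·15^2 - 2·15 = 114945.

114945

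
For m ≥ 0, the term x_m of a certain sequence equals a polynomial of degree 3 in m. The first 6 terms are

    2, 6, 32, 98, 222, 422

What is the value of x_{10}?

3192

1st diffs: 4, 26, 66, 124, 200.
2nd diffs: 22, 40, 58, 76.
3rd diffs: 18, 18, 18 (constant).
Newton forward-difference form: x_m = 2 + 4·C(m,1) + 22·C(m,2) + 18·C(m,3).
At m = 10: m = 10, so x_{10} = 2 + 40 + 990 + 2160 = 3192.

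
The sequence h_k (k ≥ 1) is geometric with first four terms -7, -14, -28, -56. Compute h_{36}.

Common ratio r = 2.
h_k = (-7)·2^(k-1).
h_{36} = (-7)·2^35 = -240518168576.

-240518168576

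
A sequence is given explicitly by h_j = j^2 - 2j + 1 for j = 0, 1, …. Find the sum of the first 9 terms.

Over j = 0..8: Σj = 36, Σj² = 204.
Total = (1)·204 + (-2)·36 + (1)·9 = 141.

141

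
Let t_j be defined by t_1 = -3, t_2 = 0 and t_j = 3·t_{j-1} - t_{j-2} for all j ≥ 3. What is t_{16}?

953433

t_3 = 3, t_4 = 9, t_5 = 24, …, t_{13} = 53133, t_{14} = 139104, t_{15} = 364179, t_{16} = 953433.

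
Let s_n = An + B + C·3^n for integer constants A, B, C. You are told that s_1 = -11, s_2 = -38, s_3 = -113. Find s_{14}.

-19131914

At n = 1, 2, 3: A + B + 3C = -11; 2A + B + 9C = -38; 3A + B + 27C = -113.
Subtracting the first from the second: A + 6C = -27.
Subtracting the second from the third: A + 18C = -75.
Solving: C = -4, A = -3, then B = 4.
So s_n = -3·n + 4 + (-4)·3^n; at n=14 this is -19131914.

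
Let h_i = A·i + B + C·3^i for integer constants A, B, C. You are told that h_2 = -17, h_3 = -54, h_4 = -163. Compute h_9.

The three given values yield: 2A + B + 9C = -17; 3A + B + 27C = -54; 4A + B + 81C = -163.
Subtracting the first from the second: A + 18C = -37.
Subtracting the second from the third: A + 54C = -109.
Solving: C = -2, A = -1, then B = 3.
Hence h_9 = -1·9 + 3 + (-2)·19683 = -39372.

-39372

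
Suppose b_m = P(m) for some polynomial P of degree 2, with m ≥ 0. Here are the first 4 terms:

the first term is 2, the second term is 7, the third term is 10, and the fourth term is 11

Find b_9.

-25

1st diffs: 5, 3, 1.
2nd diffs: -2, -2 (constant).
So b_m = -m^2 + 6m + 2.
Evaluating at m = 9 gives b_9 = -25.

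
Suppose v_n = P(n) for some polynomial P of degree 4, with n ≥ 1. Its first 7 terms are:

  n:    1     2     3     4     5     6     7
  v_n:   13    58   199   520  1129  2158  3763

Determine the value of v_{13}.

37249

1st diffs: 45, 141, 321, 609, 1029, 1605.
2nd diffs: 96, 180, 288, 420, 576.
3rd diffs: 84, 108, 132, 156.
4th diffs: 24, 24, 24 (constant).
Newton forward-difference form: v_n = 13 + 45·C(n-1,1) + 96·C(n-1,2) + 84·C(n-1,3) + 24·C(n-1,4).
At n = 13: n-1 = 12, so v_{13} = 13 + 540 + 6336 + 18480 + 11880 = 37249.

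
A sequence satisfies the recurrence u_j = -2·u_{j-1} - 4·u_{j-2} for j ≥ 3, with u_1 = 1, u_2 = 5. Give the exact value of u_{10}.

Iterate the recurrence:
u_3 = -14, u_4 = 8, u_5 = 40, u_6 = -112, u_7 = 64, u_8 = 320, u_9 = -896, u_{10} = 512.

512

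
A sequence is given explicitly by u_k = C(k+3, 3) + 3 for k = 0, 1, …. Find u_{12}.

C(15, 3) = 455, so u_{12} = 458.

458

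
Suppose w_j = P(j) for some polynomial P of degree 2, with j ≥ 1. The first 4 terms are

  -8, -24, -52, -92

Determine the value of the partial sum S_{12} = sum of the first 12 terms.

-3792

1st diffs: -16, -28, -40.
2nd diffs: -12, -12 (constant).
Newton forward-difference form: w_j = -8 + (-16)·C(j-1,1) + (-12)·C(j-1,2).
Continuing: …, -144, -208, -284, -372, …, w_{12} = -844.
Summing j = 1..12 (12 terms) gives -3792.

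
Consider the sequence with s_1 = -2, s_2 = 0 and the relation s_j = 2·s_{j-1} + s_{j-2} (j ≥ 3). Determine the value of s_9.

Iterate the recurrence:
s_3 = -2  s_4 = -4  s_5 = -10  s_6 = -24  s_7 = -58  s_8 = -140  s_9 = -338.

-338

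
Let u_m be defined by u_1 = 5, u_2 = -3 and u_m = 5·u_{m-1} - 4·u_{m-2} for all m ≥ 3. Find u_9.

Iterate the recurrence:
u_3 = -35;  u_4 = -163;  u_5 = -675;  u_6 = -2723;  u_7 = -10915;  u_8 = -43683;  u_9 = -174755.
(Characteristic roots are 4 and 1.)

-174755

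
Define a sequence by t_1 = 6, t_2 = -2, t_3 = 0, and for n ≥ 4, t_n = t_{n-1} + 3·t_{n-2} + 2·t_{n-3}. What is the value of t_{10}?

Applying the relation repeatedly:
t_4 = 6; t_5 = 2; t_6 = 20; t_7 = 38; t_8 = 102; t_9 = 256; t_{10} = 638.

638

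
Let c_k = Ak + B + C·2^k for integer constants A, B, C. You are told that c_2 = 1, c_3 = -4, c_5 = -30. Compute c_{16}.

-65545

Plug in k = 2, 3, 5: 2A + B + 4C = 1; 3A + B + 8C = -4; 5A + B + 32C = -30.
Subtracting the first from the second: A + 4C = -5.
Subtracting the second from the third: 2A + 24C = -26.
Solving: C = -1, A = -1, then B = 7.
Therefore c_{16} = -16 + 7 + (-1)·65536 = -65545.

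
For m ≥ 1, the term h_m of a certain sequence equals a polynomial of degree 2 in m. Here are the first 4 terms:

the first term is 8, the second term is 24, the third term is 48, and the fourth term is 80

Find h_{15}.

960

1st diffs: 16, 24, 32.
2nd diffs: 8, 8 (constant).
Newton forward-difference form: h_m = 8 + 16·C(m-1,1) + 8·C(m-1,2).
At m = 15: m-1 = 14, so h_{15} = 8 + 224 + 728 = 960.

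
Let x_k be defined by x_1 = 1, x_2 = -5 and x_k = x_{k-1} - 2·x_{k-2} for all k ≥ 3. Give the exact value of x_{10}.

91

Applying the relation repeatedly:
x_3 = -7  x_4 = 3  x_5 = 17  x_6 = 11  x_7 = -23  x_8 = -45  x_9 = 1  x_{10} = 91.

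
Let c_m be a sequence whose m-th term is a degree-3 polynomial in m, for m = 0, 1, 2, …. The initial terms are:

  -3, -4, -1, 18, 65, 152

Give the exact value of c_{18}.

10383

1st diffs: -1, 3, 19, 47, 87.
2nd diffs: 4, 16, 28, 40.
3rd diffs: 12, 12, 12 (constant).
Newton forward-difference form: c_m = -3 + (-1)·C(m,1) + 4·C(m,2) + 12·C(m,3).
At m = 18: m = 18, so c_{18} = -3 - 18 + 612 + 9792 = 10383.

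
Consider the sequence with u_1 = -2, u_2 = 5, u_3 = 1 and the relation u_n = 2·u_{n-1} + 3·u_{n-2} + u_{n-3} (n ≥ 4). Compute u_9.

3541

Compute successive terms:
u_4 = 15;  u_5 = 38;  u_6 = 122;  u_7 = 373;  u_8 = 1150;  u_9 = 3541.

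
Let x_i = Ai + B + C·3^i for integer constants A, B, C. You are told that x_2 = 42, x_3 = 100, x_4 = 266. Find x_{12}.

1594378

Plug in i = 2, 3, 4: 2A + B + 9C = 42; 3A + B + 27C = 100; 4A + B + 81C = 266.
Subtracting the first from the second: A + 18C = 58.
Subtracting the second from the third: A + 54C = 166.
Solving: C = 3, A = 4, then B = 7.
Therefore x_{12} = 48 + 7 + 3·531441 = 1594378.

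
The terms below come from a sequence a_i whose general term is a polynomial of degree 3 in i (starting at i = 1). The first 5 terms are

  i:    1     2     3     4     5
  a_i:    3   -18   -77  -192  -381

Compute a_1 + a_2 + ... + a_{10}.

-9255

1st diffs: -21, -59, -115, -189.
2nd diffs: -38, -56, -74.
3rd diffs: -18, -18 (constant).
So a_i = -3i^3 - i^2 + 3i + 4.
Continuing: …, -662, -1053, -1572, -2237, …, a_{10} = -3066.
Summing i = 1..10 (10 terms) gives -9255.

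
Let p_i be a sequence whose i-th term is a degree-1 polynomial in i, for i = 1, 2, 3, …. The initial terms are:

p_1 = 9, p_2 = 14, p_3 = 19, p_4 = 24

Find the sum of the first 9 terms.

261

1st diffs: 5, 5, 5 (constant).
So p_i = 5i + 4.
Continuing: …, 29, 34, 39, 44, …, p_9 = 49.
Summing i = 1..9 (9 terms) gives 261.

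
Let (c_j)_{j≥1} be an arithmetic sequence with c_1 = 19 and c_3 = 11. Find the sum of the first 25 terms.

Common difference d = (11 - 19) / (3 - 1) = -4.
c_j = 19 + (j - 1)·(-4).
c_{25} = -77; S = 25·(19 + (-77))/2 = -725.

-725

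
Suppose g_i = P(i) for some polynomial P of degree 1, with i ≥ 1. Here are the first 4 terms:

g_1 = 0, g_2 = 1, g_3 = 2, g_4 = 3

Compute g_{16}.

15

1st diffs: 1, 1, 1 (constant).
So g_i = i - 1.
Evaluating at i = 16 gives g_{16} = 15.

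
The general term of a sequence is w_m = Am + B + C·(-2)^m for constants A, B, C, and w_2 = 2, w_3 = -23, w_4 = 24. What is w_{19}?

-1048599

Plug in m = 2, 3, 4: 2A + B + 4C = 2; 3A + B - 8C = -23; 4A + B + 16C = 24.
Subtracting the first from the second: A - 12C = -25.
Subtracting the second from the third: A + 24C = 47.
Solving: C = 2, A = -1, then B = -4.
Hence w_{19} = -1·19 + (-4) + 2·(-524288) = -1048599.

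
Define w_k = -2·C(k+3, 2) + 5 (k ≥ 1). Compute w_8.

-105

C(11, 2) = 55, so w_8 = -105.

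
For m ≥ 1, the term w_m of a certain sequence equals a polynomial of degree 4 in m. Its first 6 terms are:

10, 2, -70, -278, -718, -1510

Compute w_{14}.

-42838

1st diffs: -8, -72, -208, -440, -792.
2nd diffs: -64, -136, -232, -352.
3rd diffs: -72, -96, -120.
4th diffs: -24, -24 (constant).
Newton forward-difference form: w_m = 10 + (-8)·C(m-1,1) + (-64)·C(m-1,2) + (-72)·C(m-1,3) + (-24)·C(m-1,4).
At m = 14: m-1 = 13, so w_{14} = 10 - 104 - 4992 - 20592 - 17160 = -42838.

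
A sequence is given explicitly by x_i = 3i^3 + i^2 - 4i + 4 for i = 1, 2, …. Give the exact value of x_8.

x_8 = 3·8^3 + 1·8^2 - 4·8 + 4 = 1572.

1572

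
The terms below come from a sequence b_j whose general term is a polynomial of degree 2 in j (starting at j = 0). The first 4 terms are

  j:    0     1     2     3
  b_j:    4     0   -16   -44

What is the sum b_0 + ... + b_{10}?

1st diffs: -4, -16, -28.
2nd diffs: -12, -12 (constant).
Newton forward-difference form: b_j = 4 + (-4)·C(j,1) + (-12)·C(j,2).
Continuing: …, -84, -136, -200, -276, …, b_{10} = -576.
Summing j = 0..10 (11 terms) gives -2156.

-2156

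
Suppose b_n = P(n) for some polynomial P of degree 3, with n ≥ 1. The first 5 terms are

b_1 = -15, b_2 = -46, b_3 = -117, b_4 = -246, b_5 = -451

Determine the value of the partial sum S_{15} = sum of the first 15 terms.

1st diffs: -31, -71, -129, -205.
2nd diffs: -40, -58, -76.
3rd diffs: -18, -18 (constant).
Newton forward-difference form: b_n = -15 + (-31)·C(n-1,1) + (-40)·C(n-1,2) + (-18)·C(n-1,3).
Continuing: …, -750, -1161, -1702, -2391, …, b_{15} = -10641.
Summing n = 1..15 (15 terms) gives -46250.

-46250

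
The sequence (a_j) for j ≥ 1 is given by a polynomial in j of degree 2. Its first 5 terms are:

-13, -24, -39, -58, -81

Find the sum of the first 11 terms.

1st diffs: -11, -15, -19, -23.
2nd diffs: -4, -4, -4 (constant).
Newton forward-difference form: a_j = -13 + (-11)·C(j-1,1) + (-4)·C(j-1,2).
Continuing: …, -108, -139, -174, -213, …, a_{11} = -303.
Summing j = 1..11 (11 terms) gives -1408.

-1408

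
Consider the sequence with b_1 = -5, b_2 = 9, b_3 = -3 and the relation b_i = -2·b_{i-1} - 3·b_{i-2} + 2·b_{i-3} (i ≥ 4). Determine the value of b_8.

Applying the relation repeatedly:
b_4 = -31;  b_5 = 89;  b_6 = -91;  b_7 = -147;  b_8 = 745.

745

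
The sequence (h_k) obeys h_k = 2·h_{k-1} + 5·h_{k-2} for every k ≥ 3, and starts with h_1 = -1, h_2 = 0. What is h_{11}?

-70605

Applying the relation repeatedly:
h_3 = -5; h_4 = -10; h_5 = -45; h_6 = -140; h_7 = -505; h_8 = -1710; h_9 = -5945; h_{10} = -20440; h_{11} = -70605.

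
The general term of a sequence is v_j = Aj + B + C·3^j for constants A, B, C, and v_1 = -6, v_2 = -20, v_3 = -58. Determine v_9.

At j = 1, 2, 3: A + B + 3C = -6; 2A + B + 9C = -20; 3A + B + 27C = -58.
Subtracting the first from the second: A + 6C = -14.
Subtracting the second from the third: A + 18C = -38.
Solving: C = -2, A = -2, then B = 2.
Therefore v_9 = -18 + 2 + (-2)·19683 = -39382.

-39382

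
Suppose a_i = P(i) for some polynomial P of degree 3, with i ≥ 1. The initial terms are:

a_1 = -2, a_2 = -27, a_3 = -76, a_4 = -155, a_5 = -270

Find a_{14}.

-3915

1st diffs: -25, -49, -79, -115.
2nd diffs: -24, -30, -36.
3rd diffs: -6, -6 (constant).
Newton forward-difference form: a_i = -2 + (-25)·C(i-1,1) + (-24)·C(i-1,2) + (-6)·C(i-1,3).
At i = 14: i-1 = 13, so a_{14} = -2 - 325 - 1872 - 1716 = -3915.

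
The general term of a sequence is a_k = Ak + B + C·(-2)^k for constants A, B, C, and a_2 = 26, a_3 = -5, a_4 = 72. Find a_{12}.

12352

At k = 2, 3, 4: 2A + B + 4C = 26; 3A + B - 8C = -5; 4A + B + 16C = 72.
Subtracting the first from the second: A - 12C = -31.
Subtracting the second from the third: A + 24C = 77.
Solving: C = 3, A = 5, then B = 4.
Hence a_{12} = 5·12 + 4 + 3·4096 = 12352.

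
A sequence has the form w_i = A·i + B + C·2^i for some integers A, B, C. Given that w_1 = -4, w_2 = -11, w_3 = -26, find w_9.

-2036

The three given values yield: A + B + 2C = -4; 2A + B + 4C = -11; 3A + B + 8C = -26.
Subtracting the first from the second: A + 2C = -7.
Subtracting the second from the third: A + 4C = -15.
Solving: C = -4, A = 1, then B = 3.
So w_i = 1·i + 3 + (-4)·2^i; at i=9 this is -2036.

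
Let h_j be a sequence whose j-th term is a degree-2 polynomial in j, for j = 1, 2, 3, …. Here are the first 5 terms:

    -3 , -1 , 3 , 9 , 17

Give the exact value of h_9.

1st diffs: 2, 4, 6, 8.
2nd diffs: 2, 2, 2 (constant).
So h_j = j^2 - j - 3.
Evaluating at j = 9 gives h_9 = 69.

69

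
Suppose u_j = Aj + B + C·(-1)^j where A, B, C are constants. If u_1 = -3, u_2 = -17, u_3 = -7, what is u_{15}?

Write the equations: A + B - C = -3; 2A + B + C = -17; 3A + B - C = -7.
Subtracting the first from the second: A + 2C = -14.
Subtracting the second from the third: A - 2C = 10.
Solving: C = -6, A = -2, then B = -7.
Therefore u_{15} = -30 + (-7) + (-6)·(-1) = -31.

-31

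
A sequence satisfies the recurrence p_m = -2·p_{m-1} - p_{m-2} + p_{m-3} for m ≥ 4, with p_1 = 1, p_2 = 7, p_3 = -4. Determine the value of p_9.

31

Applying the relation repeatedly:
p_4 = 2  p_5 = 7  p_6 = -20  p_7 = 35  p_8 = -43  p_9 = 31.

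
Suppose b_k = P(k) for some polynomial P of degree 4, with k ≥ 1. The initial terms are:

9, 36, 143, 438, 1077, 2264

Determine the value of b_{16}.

1st diffs: 27, 107, 295, 639, 1187.
2nd diffs: 80, 188, 344, 548.
3rd diffs: 108, 156, 204.
4th diffs: 48, 48 (constant).
So b_k = 2k^4 - 2k^3 + 2k^2 + 5k + 2.
Evaluating at k = 16 gives b_{16} = 123474.

123474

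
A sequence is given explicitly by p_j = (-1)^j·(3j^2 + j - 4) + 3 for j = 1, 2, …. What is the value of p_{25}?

(-1)^25 = -1; 3j^2 + j - 4 at j=25 is 1896; so p_{25} = -1893.

-1893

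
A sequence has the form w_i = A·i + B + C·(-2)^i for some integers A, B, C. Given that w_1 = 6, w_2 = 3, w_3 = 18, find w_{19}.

524346

Write the equations: A + B - 2C = 6; 2A + B + 4C = 3; 3A + B - 8C = 18.
Subtracting the first from the second: A + 6C = -3.
Subtracting the second from the third: A - 12C = 15.
Solving: C = -1, A = 3, then B = 1.
Hence w_{19} = 3·19 + 1 + (-1)·(-524288) = 524346.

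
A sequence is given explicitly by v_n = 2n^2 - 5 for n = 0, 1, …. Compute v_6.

67

v_6 = 2·6^2 - 5 = 67.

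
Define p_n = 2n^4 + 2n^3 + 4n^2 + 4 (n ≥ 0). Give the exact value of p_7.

5688

p_7 = 2·7^4 + 2·7^3 + 4·7^2 + 4 = 5688.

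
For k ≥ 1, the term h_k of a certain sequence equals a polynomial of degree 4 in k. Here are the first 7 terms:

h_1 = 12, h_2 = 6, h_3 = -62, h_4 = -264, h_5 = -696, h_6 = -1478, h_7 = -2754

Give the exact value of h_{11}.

-16518

1st diffs: -6, -68, -202, -432, -782, -1276.
2nd diffs: -62, -134, -230, -350, -494.
3rd diffs: -72, -96, -120, -144.
4th diffs: -24, -24, -24 (constant).
So h_k = -k^4 - 2k^3 + 6k^2 + 5k + 4.
Evaluating at k = 11 gives h_{11} = -16518.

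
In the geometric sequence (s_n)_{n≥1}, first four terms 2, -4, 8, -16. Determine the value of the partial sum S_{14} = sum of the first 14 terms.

Common ratio r = -2.
s_n = 2·(-2)^(n-1).
S = 2·((-2)^14 - 1)/(-2 - 1) = 2·(16384 - 1)/(-3) = -10922.

-10922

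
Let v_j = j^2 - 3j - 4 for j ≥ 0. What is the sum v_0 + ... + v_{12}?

364

Over j = 0..12: Σj = 78, Σj² = 650.
Total = (1)·650 + (-3)·78 + (-4)·13 = 364.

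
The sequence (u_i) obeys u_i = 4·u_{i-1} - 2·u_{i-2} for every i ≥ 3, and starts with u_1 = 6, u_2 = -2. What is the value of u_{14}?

-16701568

u_3 = -20, u_4 = -76, u_5 = -264, …, u_{11} = -419648, u_{12} = -1432768, u_{13} = -4891776, u_{14} = -16701568.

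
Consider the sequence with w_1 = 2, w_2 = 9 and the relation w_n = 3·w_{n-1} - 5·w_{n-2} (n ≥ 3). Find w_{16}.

Compute successive terms:
w_3 = 17;  w_4 = 6;  w_5 = -67;  …;  w_{13} = -57742;  w_{14} = -134631;  w_{15} = -115183;  w_{16} = 327606.

327606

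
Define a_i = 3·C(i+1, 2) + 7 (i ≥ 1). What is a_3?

C(4, 2) = 6, so a_3 = 25.

25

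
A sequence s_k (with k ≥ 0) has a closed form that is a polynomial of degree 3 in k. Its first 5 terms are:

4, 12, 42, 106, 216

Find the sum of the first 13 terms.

1st diffs: 8, 30, 64, 110.
2nd diffs: 22, 34, 46.
3rd diffs: 12, 12 (constant).
Newton forward-difference form: s_k = 4 + 8·C(k,1) + 22·C(k,2) + 12·C(k,3).
Continuing: …, 384, 622, 942, 1356, …, s_{12} = 4192.
Summing k = 0..12 (13 terms) gives 15548.

15548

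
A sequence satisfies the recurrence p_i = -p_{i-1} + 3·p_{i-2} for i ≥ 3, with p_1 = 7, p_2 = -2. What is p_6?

-185

Step forward from the initial values:
p_3 = 23  p_4 = -29  p_5 = 98  p_6 = -185.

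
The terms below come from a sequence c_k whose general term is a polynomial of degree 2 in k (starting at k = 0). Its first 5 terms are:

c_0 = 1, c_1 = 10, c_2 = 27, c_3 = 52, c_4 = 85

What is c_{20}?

1st diffs: 9, 17, 25, 33.
2nd diffs: 8, 8, 8 (constant).
So c_k = 4k^2 + 5k + 1.
Evaluating at k = 20 gives c_{20} = 1701.

1701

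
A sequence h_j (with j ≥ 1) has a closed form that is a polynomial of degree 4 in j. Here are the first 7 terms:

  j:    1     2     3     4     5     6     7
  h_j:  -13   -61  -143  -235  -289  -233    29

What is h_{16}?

39377

1st diffs: -48, -82, -92, -54, 56, 262.
2nd diffs: -34, -10, 38, 110, 206.
3rd diffs: 24, 48, 72, 96.
4th diffs: 24, 24, 24 (constant).
Newton forward-difference form: h_j = -13 + (-48)·C(j-1,1) + (-34)·C(j-1,2) + 24·C(j-1,3) + 24·C(j-1,4).
At j = 16: j-1 = 15, so h_{16} = -13 - 720 - 3570 + 10920 + 32760 = 39377.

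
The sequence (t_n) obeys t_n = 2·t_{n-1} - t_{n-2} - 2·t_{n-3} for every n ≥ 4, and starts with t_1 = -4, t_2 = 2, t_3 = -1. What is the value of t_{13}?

213

Applying the relation repeatedly:
t_4 = 4;  t_5 = 5;  t_6 = 8;  t_7 = 3;  t_8 = -12;  t_9 = -43;  t_{10} = -80;  t_{11} = -93;  t_{12} = -20;  t_{13} = 213.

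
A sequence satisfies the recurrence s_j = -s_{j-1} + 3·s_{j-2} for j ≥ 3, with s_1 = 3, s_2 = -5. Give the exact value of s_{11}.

s_3 = 14;  s_4 = -29;  s_5 = 71;  s_6 = -158;  s_7 = 371;  s_8 = -845;  s_9 = 1958;  s_{10} = -4493;  s_{11} = 10367.

10367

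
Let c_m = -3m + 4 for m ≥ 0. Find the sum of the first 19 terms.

Over m = 0..18: Σm = 171.
Total = (-3)·171 + (4)·19 = -437.

-437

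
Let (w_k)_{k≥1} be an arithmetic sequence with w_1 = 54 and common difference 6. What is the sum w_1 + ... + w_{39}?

6552

w_k = 54 + (k - 1)·6.
w_{39} = 282; S = 39·(54 + 282)/2 = 6552.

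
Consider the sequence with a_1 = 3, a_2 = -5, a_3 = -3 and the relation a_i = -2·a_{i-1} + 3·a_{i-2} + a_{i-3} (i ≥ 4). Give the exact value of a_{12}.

Step forward from the initial values:
a_4 = -6, a_5 = -2, a_6 = -17, a_7 = 22, a_8 = -97, a_9 = 243, a_{10} = -755, a_{11} = 2142, a_{12} = -6306.

-6306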